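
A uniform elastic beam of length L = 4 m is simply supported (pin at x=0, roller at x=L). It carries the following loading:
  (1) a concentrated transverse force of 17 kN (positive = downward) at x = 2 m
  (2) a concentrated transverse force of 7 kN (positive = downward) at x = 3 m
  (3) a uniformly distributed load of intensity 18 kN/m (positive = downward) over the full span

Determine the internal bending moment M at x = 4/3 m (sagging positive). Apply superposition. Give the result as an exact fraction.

M(4/3) = 137/3 kN·m

Load 1 — point force P=17 kN at a=2 m (b=L-a=2):
  M_1 = Pbx/L  [x≤a] = 17·2·(4/3)/4 = 34/3 kN·m
Load 2 — point force P=7 kN at a=3 m (b=L-a=1):
  M_2 = Pbx/L  [x≤a] = 7·1·(4/3)/4 = 7/3 kN·m
Load 3 — uniform load w=18 kN/m over full span:
  M_3 = wx(L-x)/2 = 18·(4/3)·(4-(4/3))/2 = 32 kN·m
Superposition: M = Σ M_i = 137/3 kN·m ≈ 45.666667 kN·m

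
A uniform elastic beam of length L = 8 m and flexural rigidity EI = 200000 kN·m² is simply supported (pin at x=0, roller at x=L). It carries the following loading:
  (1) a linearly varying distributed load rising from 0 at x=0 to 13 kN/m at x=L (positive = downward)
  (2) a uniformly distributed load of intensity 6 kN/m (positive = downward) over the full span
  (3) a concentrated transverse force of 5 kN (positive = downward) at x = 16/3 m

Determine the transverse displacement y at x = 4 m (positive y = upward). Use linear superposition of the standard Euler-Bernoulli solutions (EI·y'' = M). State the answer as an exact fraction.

y(4) = -721/202500 m

Load 1 — triangular load w₀=13 kN/m (0→w₀ over full span):
  y_1 = -w₀x(7L⁴-10L²x²+3x⁴)/(360LEI) = -13·4·(7·8⁴-10·8²·4²+3·4⁴)/(360·8·200000) = -13/7500 m
Load 2 — uniform load w=6 kN/m over full span:
  y_2 = -wx(L³-2Lx²+x³)/(24EI) = -6·4·(8³-2·8·4²+4³)/(24·200000) = -1/625 m
Load 3 — point force P=5 kN at a=16/3 m (b=L-a=8/3):
  y_3 = -Pbx(L²-b²-x²)/(6LEI)  [x≤a] = -5·(8/3)·4·(8²-(8/3)²-4²)/(6·8·200000) = -23/101250 m
Superposition: y = Σ y_i = -721/202500 m ≈ -0.003560 m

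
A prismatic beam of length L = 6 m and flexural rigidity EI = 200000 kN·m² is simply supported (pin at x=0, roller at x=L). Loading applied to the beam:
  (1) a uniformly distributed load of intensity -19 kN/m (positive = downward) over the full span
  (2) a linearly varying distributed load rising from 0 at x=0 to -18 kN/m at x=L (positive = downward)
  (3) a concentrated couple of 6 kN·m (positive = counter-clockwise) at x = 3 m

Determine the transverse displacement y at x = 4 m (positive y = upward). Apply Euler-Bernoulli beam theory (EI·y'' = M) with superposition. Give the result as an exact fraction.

y(4) = 1249/600000 m

Load 1 — uniform load w=-19 kN/m over full span:
  y_1 = -wx(L³-2Lx²+x³)/(24EI) = -(-19)·4·(6³-2·6·4²+4³)/(24·200000) = 209/150000 m
Load 2 — triangular load w₀=-18 kN/m (0→w₀ over full span):
  y_2 = -w₀x(7L⁴-10L²x²+3x⁴)/(360LEI) = -(-18)·4·(7·6⁴-10·6²·4²+3·4⁴)/(360·6·200000) = 17/25000 m
Load 3 — applied couple M₀=6 kN·m at a=3 m (b=L-a=3):
  y_3 = (M₀x³/(6L)-M₀(x-a)²/2+C₁x)/EI  [x>a] with C₁=M₀(3b²-L²)/(6L)=-3/2 = (6·4³/(6·6)-6·(4-3)²/2+(-3/2)·4)/200000 = 1/120000 m
Superposition: y = Σ y_i = 1249/600000 m ≈ 0.002082 m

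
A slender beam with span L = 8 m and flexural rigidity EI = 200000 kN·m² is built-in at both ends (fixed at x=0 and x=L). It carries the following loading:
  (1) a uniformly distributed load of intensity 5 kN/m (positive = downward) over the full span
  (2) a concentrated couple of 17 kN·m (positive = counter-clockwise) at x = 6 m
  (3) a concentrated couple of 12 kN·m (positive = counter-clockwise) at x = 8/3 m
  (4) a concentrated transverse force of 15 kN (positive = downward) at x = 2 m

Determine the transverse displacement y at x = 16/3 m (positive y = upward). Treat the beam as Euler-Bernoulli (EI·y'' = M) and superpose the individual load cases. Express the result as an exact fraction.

Load 1 — uniform load w=5 kN/m over full span:
  y_1 = -wx²(L-x)²/(24EI) = -5·(16/3)²·(8-(16/3))²/(24·200000) = -32/151875 m
Load 2 — applied couple M₀=17 kN·m at a=6 m (b=L-a=2):
  y_2 = (R_Ax³/6 - M_Ax²/2)/EI  [x≤a] with R_A=153/64, M_A=85/16 = ((153/64)·(16/3)³/6 - (85/16)·(16/3)²/2)/200000 = -17/225000 m
Load 3 — applied couple M₀=12 kN·m at a=8/3 m (b=L-a=16/3):
  y_3 = (R_Ax³/6 - M_Ax²/2 - M₀(x-a)²/2)/EI  [x>a] with R_A=2, M_A=0 = (2·(16/3)³/6 - 0·(16/3)²/2 - 12·((16/3)-(8/3))²/2)/200000 = 2/50625 m
Load 4 — point force P=15 kN at a=2 m (b=L-a=6):
  y_4 = -Pa²(L-x)²(3bL-(3b+a)(L-x))/(6L³EI)  [x>a] = -15·2²·(8-(16/3))²·(3·6·8-(3·6+2)·(8-(16/3)))/(6·8³·200000) = -17/270000 m
Superposition: y = Σ y_i = -3763/12150000 m ≈ -0.000310 m

y(16/3) = -3763/12150000 m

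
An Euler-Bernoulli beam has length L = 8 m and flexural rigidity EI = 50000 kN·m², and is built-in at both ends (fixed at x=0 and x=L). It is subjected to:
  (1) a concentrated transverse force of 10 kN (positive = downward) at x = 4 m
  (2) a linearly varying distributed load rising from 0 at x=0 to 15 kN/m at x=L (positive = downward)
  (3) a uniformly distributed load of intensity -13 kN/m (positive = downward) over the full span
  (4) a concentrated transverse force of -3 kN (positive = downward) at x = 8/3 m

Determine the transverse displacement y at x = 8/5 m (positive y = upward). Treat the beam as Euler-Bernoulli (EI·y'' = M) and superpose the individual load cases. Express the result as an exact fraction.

y(8/5) = 113956/263671875 m

Load 1 — point force P=10 kN at a=4 m (b=L-a=4):
  y_1 = -Pb²x²(3aL-(3a+b)x)/(6L³EI)  [x≤a] = -10·4²·(8/5)²·(3·4·8-(3·4+4)·(8/5))/(6·8³·50000) = -44/234375 m
Load 2 — triangular load w₀=15 kN/m (0→w₀ over full span):
  y_2 = -w₀x²(L-x)²(x+2L)/(120LEI) = -15·(8/5)²·(8-(8/5))²·((8/5)+2·8)/(120·8·50000) = -5632/9765625 m
Load 3 — uniform load w=-13 kN/m over full span:
  y_3 = -wx²(L-x)²/(24EI) = -(-13)·(8/5)²·(8-(8/5))²/(24·50000) = 6656/5859375 m
Load 4 — point force P=-3 kN at a=8/3 m (b=L-a=16/3):
  y_4 = -Pb²x²(3aL-(3a+b)x)/(6L³EI)  [x≤a] = -(-3)·(16/3)²·(8/5)²·(3·(8/3)·8-(3·(8/3)+(16/3))·(8/5))/(6·8³·50000) = 128/2109375 m
Superposition: y = Σ y_i = 113956/263671875 m ≈ 0.000432 m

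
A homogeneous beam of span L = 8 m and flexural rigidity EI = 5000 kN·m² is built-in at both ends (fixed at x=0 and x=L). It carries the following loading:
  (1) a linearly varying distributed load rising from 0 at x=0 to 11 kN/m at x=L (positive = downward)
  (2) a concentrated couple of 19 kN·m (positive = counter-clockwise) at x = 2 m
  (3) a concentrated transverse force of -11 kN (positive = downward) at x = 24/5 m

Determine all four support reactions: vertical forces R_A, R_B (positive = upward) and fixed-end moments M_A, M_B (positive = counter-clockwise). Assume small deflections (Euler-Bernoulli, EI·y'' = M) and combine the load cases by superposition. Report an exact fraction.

R_A = 95999/8000 kN, M_A = 68737/6000 kN·m, R_B = 168001/8000 kN, M_B = -33181/2000 kN·m

Load 1 — triangular load w₀=11 kN/m (0→w₀ over full span):
  R_A = 3w₀L/20 = 3·11·8/20 = 66/5 kN
  M_A = w₀L²/30 = 11·8²/30 = 352/15 kN·m
  R_B = 7w₀L/20 = 7·11·8/20 = 154/5 kN
  M_B = -w₀L²/20 = -11·8²/20 = -176/5 kN·m
Load 2 — applied couple M₀=19 kN·m at a=2 m (b=L-a=6):
  R_A = 6M₀ab/L³ = 6·19·2·6/8³ = 171/64 kN
  M_A = M₀b(2a-b)/L² = 19·6·(2·2-6)/8² = -57/16 kN·m
  R_B = -6M₀ab/L³ = -6·19·2·6/8³ = -171/64 kN
  M_B = M₀a(2b-a)/L² = 19·2·(2·6-2)/8² = 95/16 kN·m
Load 3 — point force P=-11 kN at a=24/5 m (b=L-a=16/5):
  R_A = Pb²(3a+b)/L³ = (-11)·(16/5)²·(3·(24/5)+(16/5))/8³ = -484/125 kN
  M_A = Pab²/L² = (-11)·(24/5)·(16/5)²/8² = -1056/125 kN·m
  R_B = Pa²(a+3b)/L³ = (-11)·(24/5)²·((24/5)+3·(16/5))/8³ = -891/125 kN
  M_B = -Pa²b/L² = -(-11)·(24/5)²·(16/5)/8² = 1584/125 kN·m
Superposition: R_A = 95999/8000 kN, M_A = 68737/6000 kN·m, R_B = 168001/8000 kN, M_B = -33181/2000 kN·m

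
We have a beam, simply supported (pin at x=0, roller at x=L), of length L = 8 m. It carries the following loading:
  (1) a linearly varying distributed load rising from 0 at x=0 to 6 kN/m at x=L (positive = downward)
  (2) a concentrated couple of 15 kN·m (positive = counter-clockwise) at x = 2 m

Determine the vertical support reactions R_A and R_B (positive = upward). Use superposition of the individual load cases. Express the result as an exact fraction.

R_A = 79/8 kN, R_B = 113/8 kN

Load 1 — triangular load w₀=6 kN/m (0→w₀ over full span):
  R_A = w₀L/6 = 6·8/6 = 8 kN
  R_B = w₀L/3 = 6·8/3 = 16 kN
Load 2 — applied couple M₀=15 kN·m at a=2 m (b=L-a=6):
  R_A = M₀/L = 15/8 kN
  R_B = -M₀/L = -15/8 kN
Superposition: R_A = 79/8 kN, R_B = 113/8 kN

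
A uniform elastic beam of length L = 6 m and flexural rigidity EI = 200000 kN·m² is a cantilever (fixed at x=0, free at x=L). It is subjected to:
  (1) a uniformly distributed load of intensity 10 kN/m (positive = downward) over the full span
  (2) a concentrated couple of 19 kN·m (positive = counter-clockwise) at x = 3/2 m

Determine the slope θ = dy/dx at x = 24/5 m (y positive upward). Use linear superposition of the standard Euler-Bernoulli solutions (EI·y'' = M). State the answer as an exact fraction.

θ(24/5) = -16431/10000000 rad

Load 1 — uniform load w=10 kN/m over full span:
  θ_1 = -wx(x²-3Lx+3L²)/(6EI) = -10·(24/5)·((24/5)²-3·6·(24/5)+3·6²)/(6·200000) = -279/156250 rad
Load 2 — applied couple M₀=19 kN·m at a=3/2 m (b=L-a=9/2):
  θ_2 = M₀a/EI  [x>a] = 19·(3/2)/200000 = 57/400000 rad
Superposition: θ = Σ θ_i = -16431/10000000 rad ≈ -0.001643 rad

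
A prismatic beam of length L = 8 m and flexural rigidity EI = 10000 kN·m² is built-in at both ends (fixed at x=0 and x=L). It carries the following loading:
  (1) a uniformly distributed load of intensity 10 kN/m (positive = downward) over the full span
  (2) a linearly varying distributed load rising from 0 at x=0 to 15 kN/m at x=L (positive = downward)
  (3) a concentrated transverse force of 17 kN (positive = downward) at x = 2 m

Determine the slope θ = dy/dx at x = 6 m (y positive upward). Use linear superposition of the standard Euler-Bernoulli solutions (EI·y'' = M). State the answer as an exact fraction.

Load 1 — uniform load w=10 kN/m over full span:
  θ_1 = -wx(L-x)(L-2x)/(12EI) = -10·6·(8-6)·(8-2·6)/(12·10000) = 1/250 rad
Load 2 — triangular load w₀=15 kN/m (0→w₀ over full span):
  θ_2 = -w₀(2x(L-x)(L-2x)(x+2L)+x²(L-x)²)/(120LEI) = -15·(2·6·(8-6)·(8-2·6)·(6+2·8)+6²·(8-6)²)/(120·8·10000) = 123/40000 rad
Load 3 — point force P=17 kN at a=2 m (b=L-a=6):
  θ_3 = Pa²(L-x)(2bL-(3b+a)(L-x))/(2L³EI)  [x>a] = 17·2²·(8-6)·(2·6·8-(3·6+2)·(8-6))/(2·8³·10000) = 119/160000 rad
Superposition: θ = Σ θ_i = 1251/160000 rad ≈ 0.007819 rad

θ(6) = 1251/160000 rad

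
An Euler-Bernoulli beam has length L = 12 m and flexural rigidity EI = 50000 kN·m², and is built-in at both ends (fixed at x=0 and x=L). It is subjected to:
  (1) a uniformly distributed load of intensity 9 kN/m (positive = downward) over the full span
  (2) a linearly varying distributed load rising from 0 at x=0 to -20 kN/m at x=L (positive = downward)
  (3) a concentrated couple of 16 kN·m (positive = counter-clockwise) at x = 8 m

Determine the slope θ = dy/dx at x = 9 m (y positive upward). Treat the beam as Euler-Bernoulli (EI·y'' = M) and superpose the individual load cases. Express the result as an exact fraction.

θ(9) = -71/400000 rad

Load 1 — uniform load w=9 kN/m over full span:
  θ_1 = -wx(L-x)(L-2x)/(12EI) = -9·9·(12-9)·(12-2·9)/(12·50000) = 243/100000 rad
Load 2 — triangular load w₀=-20 kN/m (0→w₀ over full span):
  θ_2 = -w₀(2x(L-x)(L-2x)(x+2L)+x²(L-x)²)/(120LEI) = -(-20)·(2·9·(12-9)·(12-2·9)·(9+2·12)+9²·(12-9)²)/(120·12·50000) = -1107/400000 rad
Load 3 — applied couple M₀=16 kN·m at a=8 m (b=L-a=4):
  θ_3 = (R_Ax²/2 - M_Ax - M₀(x-a))/EI  [x>a] with R_A=16/9, M_A=16/3 = ((16/9)·9²/2 - (16/3)·9 - 16·(9-8))/50000 = 1/6250 rad
Superposition: θ = Σ θ_i = -71/400000 rad ≈ -0.000178 rad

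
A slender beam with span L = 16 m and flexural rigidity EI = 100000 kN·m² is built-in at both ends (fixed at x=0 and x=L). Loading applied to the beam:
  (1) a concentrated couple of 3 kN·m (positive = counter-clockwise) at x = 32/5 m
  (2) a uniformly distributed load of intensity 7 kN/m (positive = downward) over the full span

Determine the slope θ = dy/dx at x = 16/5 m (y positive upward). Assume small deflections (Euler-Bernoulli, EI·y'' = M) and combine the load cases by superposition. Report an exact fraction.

Load 1 — applied couple M₀=3 kN·m at a=32/5 m (b=L-a=48/5):
  θ_1 = (R_Ax²/2 - M_Ax)/EI  [x≤a] with R_A=27/100, M_A=9/25 = ((27/100)·(16/5)²/2 - (9/25)·(16/5))/100000 = 9/3906250 rad
Load 2 — uniform load w=7 kN/m over full span:
  θ_2 = -wx(L-x)(L-2x)/(12EI) = -7·(16/5)·(16-(16/5))·(16-2·(16/5))/(12·100000) = -896/390625 rad
Superposition: θ = Σ θ_i = -8951/3906250 rad ≈ -0.002291 rad

θ(16/5) = -8951/3906250 rad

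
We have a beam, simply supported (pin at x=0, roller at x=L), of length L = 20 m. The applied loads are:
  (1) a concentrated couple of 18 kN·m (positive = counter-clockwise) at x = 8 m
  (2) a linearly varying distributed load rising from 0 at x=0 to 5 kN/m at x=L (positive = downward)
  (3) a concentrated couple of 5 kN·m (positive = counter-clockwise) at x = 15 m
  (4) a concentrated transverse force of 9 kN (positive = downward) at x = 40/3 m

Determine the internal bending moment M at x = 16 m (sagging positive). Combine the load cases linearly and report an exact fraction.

M(16) = 577/5 kN·m

Load 1 — applied couple M₀=18 kN·m at a=8 m (b=L-a=12):
  M_1 = M₀x/L - M₀  [x>a] = 18·16/20 - 18 = -18/5 kN·m
Load 2 — triangular load w₀=5 kN/m (0→w₀ over full span):
  M_2 = w₀Lx/6 - w₀x³/(6L) = 5·20·16/6 - 5·16³/(6·20) = 96 kN·m
Load 3 — applied couple M₀=5 kN·m at a=15 m (b=L-a=5):
  M_3 = M₀x/L - M₀  [x>a] = 5·16/20 - 5 = -1 kN·m
Load 4 — point force P=9 kN at a=40/3 m (b=L-a=20/3):
  M_4 = Pa(L-x)/L  [x>a] = 9·(40/3)·(20-16)/20 = 24 kN·m
Superposition: M = Σ M_i = 577/5 kN·m ≈ 115.400000 kN·m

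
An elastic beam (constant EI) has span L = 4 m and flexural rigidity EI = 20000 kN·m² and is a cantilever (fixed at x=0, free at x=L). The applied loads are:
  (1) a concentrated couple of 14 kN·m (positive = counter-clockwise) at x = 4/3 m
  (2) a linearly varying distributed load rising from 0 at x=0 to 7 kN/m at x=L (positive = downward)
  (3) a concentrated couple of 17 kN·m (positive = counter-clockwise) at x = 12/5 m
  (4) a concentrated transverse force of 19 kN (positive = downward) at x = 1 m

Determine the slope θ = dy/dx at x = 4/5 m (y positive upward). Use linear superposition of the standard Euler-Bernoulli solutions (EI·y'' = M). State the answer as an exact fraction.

θ(4/5) = -1141/2343750 rad

Load 1 — applied couple M₀=14 kN·m at a=4/3 m (b=L-a=8/3):
  θ_1 = M₀x/EI  [x≤a] = 14·(4/5)/20000 = 7/12500 rad
Load 2 — triangular load w₀=7 kN/m (0→w₀ over full span):
  θ_2 = (w₀Lx²/4-w₀L²x/3-w₀x⁴/(24L))/EI = (7·4·(4/5)²/4-7·4²·(4/5)/3-7·(4/5)⁴/(24·4))/20000 = -5957/4687500 rad
Load 3 — applied couple M₀=17 kN·m at a=12/5 m (b=L-a=8/5):
  θ_3 = M₀x/EI  [x≤a] = 17·(4/5)/20000 = 17/25000 rad
Load 4 — point force P=19 kN at a=1 m (b=L-a=3):
  θ_4 = -Px(2a-x)/(2EI)  [x≤a] = -19·(4/5)·(2·1-(4/5))/(2·20000) = -57/125000 rad
Superposition: θ = Σ θ_i = -1141/2343750 rad ≈ -0.000487 rad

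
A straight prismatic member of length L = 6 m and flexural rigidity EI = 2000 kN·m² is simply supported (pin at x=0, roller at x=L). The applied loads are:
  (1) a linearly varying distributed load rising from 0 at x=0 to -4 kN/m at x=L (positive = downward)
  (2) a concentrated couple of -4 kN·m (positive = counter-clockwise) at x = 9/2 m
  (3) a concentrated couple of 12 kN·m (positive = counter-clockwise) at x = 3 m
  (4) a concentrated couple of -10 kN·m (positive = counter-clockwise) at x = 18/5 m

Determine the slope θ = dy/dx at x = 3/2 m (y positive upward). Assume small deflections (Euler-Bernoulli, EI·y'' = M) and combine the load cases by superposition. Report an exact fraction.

Load 1 — triangular load w₀=-4 kN/m (0→w₀ over full span):
  θ_1 = -w₀(7L⁴-30L²x²+15x⁴)/(360LEI) = -(-4)·(7·6⁴-30·6²·(3/2)²+15·(3/2)⁴)/(360·6·2000) = 3981/640000 rad
Load 2 — applied couple M₀=-4 kN·m at a=9/2 m (b=L-a=3/2):
  θ_2 = (M₀x²/(2L)+C₁)/EI  [x≤a] with C₁=M₀(3b²-L²)/(6L)=13/4 = ((-4)·(3/2)²/(2·6)+(13/4))/2000 = 1/800 rad
Load 3 — applied couple M₀=12 kN·m at a=3 m (b=L-a=3):
  θ_3 = (M₀x²/(2L)+C₁)/EI  [x≤a] with C₁=M₀(3b²-L²)/(6L)=-3 = (12·(3/2)²/(2·6)+(-3))/2000 = -3/8000 rad
Load 4 — applied couple M₀=-10 kN·m at a=18/5 m (b=L-a=12/5):
  θ_4 = (M₀x²/(2L)+C₁)/EI  [x≤a] with C₁=M₀(3b²-L²)/(6L)=26/5 = ((-10)·(3/2)²/(2·6)+(26/5))/2000 = 133/80000 rad
Superposition: θ = Σ θ_i = 1121/128000 rad ≈ 0.008758 rad

θ(3/2) = 1121/128000 rad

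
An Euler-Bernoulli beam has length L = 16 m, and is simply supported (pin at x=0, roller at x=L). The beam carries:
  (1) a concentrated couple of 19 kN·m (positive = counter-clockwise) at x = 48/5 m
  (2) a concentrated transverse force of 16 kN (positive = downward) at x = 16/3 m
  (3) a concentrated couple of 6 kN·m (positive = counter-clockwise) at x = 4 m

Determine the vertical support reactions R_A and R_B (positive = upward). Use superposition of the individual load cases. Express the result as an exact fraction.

Load 1 — applied couple M₀=19 kN·m at a=48/5 m (b=L-a=32/5):
  R_A = M₀/L = 19/16 kN
  R_B = -M₀/L = -19/16 kN
Load 2 — point force P=16 kN at a=16/3 m (b=L-a=32/3):
  R_A = Pb/L = 16·(32/3)/16 = 32/3 kN
  R_B = Pa/L = 16·(16/3)/16 = 16/3 kN
Load 3 — applied couple M₀=6 kN·m at a=4 m (b=L-a=12):
  R_A = M₀/L = 6/16 = 3/8 kN
  R_B = -M₀/L = -6/16 = -3/8 kN
Superposition: R_A = 587/48 kN, R_B = 181/48 kN

R_A = 587/48 kN, R_B = 181/48 kN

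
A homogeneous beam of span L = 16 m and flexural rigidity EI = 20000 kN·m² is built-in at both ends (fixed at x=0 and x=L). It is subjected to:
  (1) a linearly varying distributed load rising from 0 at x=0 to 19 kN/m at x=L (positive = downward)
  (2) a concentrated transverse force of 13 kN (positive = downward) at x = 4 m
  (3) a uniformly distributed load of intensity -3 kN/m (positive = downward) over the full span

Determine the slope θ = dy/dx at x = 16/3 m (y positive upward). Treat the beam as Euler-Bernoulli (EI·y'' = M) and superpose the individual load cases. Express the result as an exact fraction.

θ(16/3) = -29147/3037500 rad

Load 1 — triangular load w₀=19 kN/m (0→w₀ over full span):
  θ_1 = -w₀(2x(L-x)(L-2x)(x+2L)+x²(L-x)²)/(120LEI) = -19·(2·(16/3)·(16-(16/3))·(16-2·(16/3))·((16/3)+2·16)+(16/3)²·(16-(16/3))²)/(120·16·20000) = -9728/759375 rad
Load 2 — point force P=13 kN at a=4 m (b=L-a=12):
  θ_2 = Pa²(L-x)(2bL-(3b+a)(L-x))/(2L³EI)  [x>a] = 13·4²·(16-(16/3))·(2·12·16-(3·12+4)·(16-(16/3)))/(2·16³·20000) = -13/22500 rad
Load 3 — uniform load w=-3 kN/m over full span:
  θ_3 = -wx(L-x)(L-2x)/(12EI) = -(-3)·(16/3)·(16-(16/3))·(16-2·(16/3))/(12·20000) = 64/16875 rad
Superposition: θ = Σ θ_i = -29147/3037500 rad ≈ -0.009596 rad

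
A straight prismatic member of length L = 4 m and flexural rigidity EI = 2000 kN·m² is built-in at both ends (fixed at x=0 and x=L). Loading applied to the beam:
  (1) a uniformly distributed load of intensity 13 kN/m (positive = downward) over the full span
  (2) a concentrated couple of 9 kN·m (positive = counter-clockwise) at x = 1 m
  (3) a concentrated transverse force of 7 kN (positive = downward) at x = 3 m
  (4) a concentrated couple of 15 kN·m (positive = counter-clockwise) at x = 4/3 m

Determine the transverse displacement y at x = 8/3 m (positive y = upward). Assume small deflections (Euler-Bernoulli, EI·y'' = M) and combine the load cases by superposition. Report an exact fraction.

y(8/3) = -1987/972000 m

Load 1 — uniform load w=13 kN/m over full span:
  y_1 = -wx²(L-x)²/(24EI) = -13·(8/3)²·(4-(8/3))²/(24·2000) = -104/30375 m
Load 2 — applied couple M₀=9 kN·m at a=1 m (b=L-a=3):
  y_2 = (R_Ax³/6 - M_Ax²/2 - M₀(x-a)²/2)/EI  [x>a] with R_A=81/32, M_A=-27/16 = ((81/32)·(8/3)³/6 - (-27/16)·(8/3)²/2 - 9·((8/3)-1)²/2)/2000 = 3/4000 m
Load 3 — point force P=7 kN at a=3 m (b=L-a=1):
  y_3 = -Pb²x²(3aL-(3a+b)x)/(6L³EI)  [x≤a] = -7·1²·(8/3)²·(3·3·4-(3·3+1)·(8/3))/(6·4³·2000) = -49/81000 m
Load 4 — applied couple M₀=15 kN·m at a=4/3 m (b=L-a=8/3):
  y_4 = (R_Ax³/6 - M_Ax²/2 - M₀(x-a)²/2)/EI  [x>a] with R_A=5, M_A=0 = (5·(8/3)³/6 - 0·(8/3)²/2 - 15·((8/3)-(4/3))²/2)/2000 = 1/810 m
Superposition: y = Σ y_i = -1987/972000 m ≈ -0.002044 m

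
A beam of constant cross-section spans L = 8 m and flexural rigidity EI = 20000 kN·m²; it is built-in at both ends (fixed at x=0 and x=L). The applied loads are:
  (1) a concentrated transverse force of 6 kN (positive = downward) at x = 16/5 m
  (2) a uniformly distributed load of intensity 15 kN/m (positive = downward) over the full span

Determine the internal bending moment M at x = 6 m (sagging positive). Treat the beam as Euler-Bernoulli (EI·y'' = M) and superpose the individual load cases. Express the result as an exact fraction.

M(6) = 1202/125 kN·m

Load 1 — point force P=6 kN at a=16/5 m (b=L-a=24/5):
  M_1 = Pa²(a+3b)(L-x)/L³ - Pa²b/L²  [x>a] = 6·(16/5)²·((16/5)+3·(24/5))·(8-6)/8³ - 6·(16/5)²·(24/5)/8² = -48/125 kN·m
Load 2 — uniform load w=15 kN/m over full span:
  M_2 = wLx/2 - wL²/12 - wx²/2 = 15·8·6/2 - 15·8²/12 - 15·6²/2 = 10 kN·m
Superposition: M = Σ M_i = 1202/125 kN·m ≈ 9.616000 kN·m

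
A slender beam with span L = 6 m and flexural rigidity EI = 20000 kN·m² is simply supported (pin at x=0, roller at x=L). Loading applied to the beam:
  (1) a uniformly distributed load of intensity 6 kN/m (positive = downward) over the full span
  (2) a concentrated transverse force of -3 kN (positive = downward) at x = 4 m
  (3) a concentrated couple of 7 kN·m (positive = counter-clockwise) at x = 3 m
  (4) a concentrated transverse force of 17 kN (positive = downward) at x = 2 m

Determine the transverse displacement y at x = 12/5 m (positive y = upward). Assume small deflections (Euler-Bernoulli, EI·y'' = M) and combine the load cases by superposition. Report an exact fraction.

y(12/5) = -95109/12500000 m

Load 1 — uniform load w=6 kN/m over full span:
  y_1 = -wx(L³-2Lx²+x³)/(24EI) = -6·(12/5)·(6³-2·6·(12/5)²+(12/5)³)/(24·20000) = -7533/1562500 m
Load 2 — point force P=-3 kN at a=4 m (b=L-a=2):
  y_2 = -Pbx(L²-b²-x²)/(6LEI)  [x≤a] = -(-3)·2·(12/5)·(6²-2²-(12/5)²)/(6·6·20000) = 41/78125 m
Load 3 — applied couple M₀=7 kN·m at a=3 m (b=L-a=3):
  y_3 = (M₀x³/(6L)+C₁x)/EI  [x≤a] with C₁=M₀(3b²-L²)/(6L)=-7/4 = (7·(12/5)³/(6·6)+(-7/4)·(12/5))/20000 = -189/2500000 m
Load 4 — point force P=17 kN at a=2 m (b=L-a=4):
  y_4 = -Pa(L-x)(2Lx-a²-x²)/(6LEI)  [x>a] = -17·2·(6-(12/5))·(2·6·(12/5)-2²-(12/5)²)/(6·6·20000) = -2023/625000 m
Superposition: y = Σ y_i = -95109/12500000 m ≈ -0.007609 m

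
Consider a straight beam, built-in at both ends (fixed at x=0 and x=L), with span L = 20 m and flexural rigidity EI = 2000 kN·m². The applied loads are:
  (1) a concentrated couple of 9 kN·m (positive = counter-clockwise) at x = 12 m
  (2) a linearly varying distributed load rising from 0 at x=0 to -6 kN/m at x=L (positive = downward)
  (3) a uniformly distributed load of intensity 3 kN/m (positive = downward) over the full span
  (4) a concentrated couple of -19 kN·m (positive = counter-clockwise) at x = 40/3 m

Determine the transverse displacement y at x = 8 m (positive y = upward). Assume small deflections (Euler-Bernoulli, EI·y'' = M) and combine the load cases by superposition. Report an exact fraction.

y(8) = 818/140625 m

Load 1 — applied couple M₀=9 kN·m at a=12 m (b=L-a=8):
  y_1 = (R_Ax³/6 - M_Ax²/2)/EI  [x≤a] with R_A=81/125, M_A=72/25 = ((81/125)·8³/6 - (72/25)·8²/2)/2000 = -288/15625 m
Load 2 — triangular load w₀=-6 kN/m (0→w₀ over full span):
  y_2 = -w₀x²(L-x)²(x+2L)/(120LEI) = -(-6)·8²·(20-8)²·(8+2·20)/(120·20·2000) = 1728/3125 m
Load 3 — uniform load w=3 kN/m over full span:
  y_3 = -wx²(L-x)²/(24EI) = -3·8²·(20-8)²/(24·2000) = -72/125 m
Load 4 — applied couple M₀=-19 kN·m at a=40/3 m (b=L-a=20/3):
  y_4 = (R_Ax³/6 - M_Ax²/2)/EI  [x≤a] with R_A=-19/15, M_A=-19/3 = ((-19/15)·8³/6 - (-19/3)·8²/2)/2000 = 266/5625 m
Superposition: y = Σ y_i = 818/140625 m ≈ 0.005817 m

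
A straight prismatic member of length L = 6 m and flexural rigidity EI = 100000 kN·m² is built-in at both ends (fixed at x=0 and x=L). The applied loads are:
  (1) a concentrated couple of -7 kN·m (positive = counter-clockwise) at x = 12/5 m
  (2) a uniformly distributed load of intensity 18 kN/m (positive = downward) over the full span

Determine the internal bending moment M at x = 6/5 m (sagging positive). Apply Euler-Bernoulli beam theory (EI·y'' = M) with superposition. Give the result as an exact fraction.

Load 1 — applied couple M₀=-7 kN·m at a=12/5 m (b=L-a=18/5):
  M_1 = R_Ax - M_A  [x≤a] with R_A=-42/25, M_A=-21/25 = (-42/25)·(6/5) - (-21/25) = -147/125 kN·m
Load 2 — uniform load w=18 kN/m over full span:
  M_2 = wLx/2 - wL²/12 - wx²/2 = 18·6·(6/5)/2 - 18·6²/12 - 18·(6/5)²/2 = -54/25 kN·m
Superposition: M = Σ M_i = -417/125 kN·m ≈ -3.336000 kN·m

M(6/5) = -417/125 kN·m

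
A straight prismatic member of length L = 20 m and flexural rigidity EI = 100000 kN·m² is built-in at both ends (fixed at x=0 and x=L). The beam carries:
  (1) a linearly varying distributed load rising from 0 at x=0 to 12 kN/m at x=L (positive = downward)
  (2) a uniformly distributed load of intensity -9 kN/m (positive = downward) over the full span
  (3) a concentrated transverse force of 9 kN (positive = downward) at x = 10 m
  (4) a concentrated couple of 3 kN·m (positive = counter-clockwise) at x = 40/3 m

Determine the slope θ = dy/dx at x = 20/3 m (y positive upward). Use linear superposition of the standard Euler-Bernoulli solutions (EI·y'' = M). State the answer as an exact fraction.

θ(20/3) = 617/810000 rad

Load 1 — triangular load w₀=12 kN/m (0→w₀ over full span):
  θ_1 = -w₀(2x(L-x)(L-2x)(x+2L)+x²(L-x)²)/(120LEI) = -12·(2·(20/3)·(20-(20/3))·(20-2·(20/3))·((20/3)+2·20)+(20/3)²·(20-(20/3))²)/(120·20·100000) = -32/10125 rad
Load 2 — uniform load w=-9 kN/m over full span:
  θ_2 = -wx(L-x)(L-2x)/(12EI) = -(-9)·(20/3)·(20-(20/3))·(20-2·(20/3))/(12·100000) = 1/225 rad
Load 3 — point force P=9 kN at a=10 m (b=L-a=10):
  θ_3 = -Pb²x(2aL-(3a+b)x)/(2L³EI)  [x≤a] = -9·10²·(20/3)·(2·10·20-(3·10+10)·(20/3))/(2·20³·100000) = -1/2000 rad
Load 4 — applied couple M₀=3 kN·m at a=40/3 m (b=L-a=20/3):
  θ_4 = (R_Ax²/2 - M_Ax)/EI  [x≤a] with R_A=1/5, M_A=1 = ((1/5)·(20/3)²/2 - 1·(20/3))/100000 = -1/45000 rad
Superposition: θ = Σ θ_i = 617/810000 rad ≈ 0.000762 rad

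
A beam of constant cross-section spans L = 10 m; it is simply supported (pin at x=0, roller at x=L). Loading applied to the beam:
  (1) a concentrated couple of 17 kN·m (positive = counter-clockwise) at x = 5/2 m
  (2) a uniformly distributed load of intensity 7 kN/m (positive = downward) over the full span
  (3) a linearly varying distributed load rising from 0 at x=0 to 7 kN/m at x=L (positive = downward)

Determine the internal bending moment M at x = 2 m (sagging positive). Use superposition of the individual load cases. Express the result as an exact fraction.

Load 1 — applied couple M₀=17 kN·m at a=5/2 m (b=L-a=15/2):
  M_1 = M₀x/L  [x≤a] = 17·2/10 = 17/5 kN·m
Load 2 — uniform load w=7 kN/m over full span:
  M_2 = wx(L-x)/2 = 7·2·(10-2)/2 = 56 kN·m
Load 3 — triangular load w₀=7 kN/m (0→w₀ over full span):
  M_3 = w₀Lx/6 - w₀x³/(6L) = 7·10·2/6 - 7·2³/(6·10) = 112/5 kN·m
Superposition: M = Σ M_i = 409/5 kN·m ≈ 81.800000 kN·m

M(2) = 409/5 kN·m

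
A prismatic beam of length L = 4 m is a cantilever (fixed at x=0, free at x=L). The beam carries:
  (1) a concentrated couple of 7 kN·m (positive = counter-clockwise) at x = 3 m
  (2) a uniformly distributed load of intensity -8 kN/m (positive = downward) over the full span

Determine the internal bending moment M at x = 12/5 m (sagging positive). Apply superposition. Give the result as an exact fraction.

M(12/5) = 431/25 kN·m

Load 1 — applied couple M₀=7 kN·m at a=3 m (b=L-a=1):
  M_1 = M₀  [x≤a] = 7 = 7 kN·m
Load 2 — uniform load w=-8 kN/m over full span:
  M_2 = -w(L-x)²/2 = -(-8)·(4-(12/5))²/2 = 256/25 kN·m
Superposition: M = Σ M_i = 431/25 kN·m ≈ 17.240000 kN·m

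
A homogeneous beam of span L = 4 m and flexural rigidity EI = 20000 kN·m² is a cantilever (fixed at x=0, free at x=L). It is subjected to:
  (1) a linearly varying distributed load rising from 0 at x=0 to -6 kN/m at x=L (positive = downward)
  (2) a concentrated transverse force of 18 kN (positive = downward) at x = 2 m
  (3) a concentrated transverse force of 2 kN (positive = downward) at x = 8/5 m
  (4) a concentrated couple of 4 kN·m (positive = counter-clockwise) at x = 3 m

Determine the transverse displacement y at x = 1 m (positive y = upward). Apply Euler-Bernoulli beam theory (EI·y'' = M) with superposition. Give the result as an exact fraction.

y(1) = -61/4800000 m

Load 1 — triangular load w₀=-6 kN/m (0→w₀ over full span):
  y_1 = (w₀Lx³/12-w₀L²x²/6-w₀x⁵/(120L))/EI = ((-6)·4·1³/12-(-6)·4²·1²/6-(-6)·1⁵/(120·4))/20000 = 1121/1600000 m
Load 2 — point force P=18 kN at a=2 m (b=L-a=2):
  y_2 = -Px²(3a-x)/(6EI)  [x≤a] = -18·1²·(3·2-1)/(6·20000) = -3/4000 m
Load 3 — point force P=2 kN at a=8/5 m (b=L-a=12/5):
  y_3 = -Px²(3a-x)/(6EI)  [x≤a] = -2·1²·(3·(8/5)-1)/(6·20000) = -19/300000 m
Load 4 — applied couple M₀=4 kN·m at a=3 m (b=L-a=1):
  y_4 = M₀x²/(2EI)  [x≤a] = 4·1²/(2·20000) = 1/10000 m
Superposition: y = Σ y_i = -61/4800000 m ≈ -0.000013 m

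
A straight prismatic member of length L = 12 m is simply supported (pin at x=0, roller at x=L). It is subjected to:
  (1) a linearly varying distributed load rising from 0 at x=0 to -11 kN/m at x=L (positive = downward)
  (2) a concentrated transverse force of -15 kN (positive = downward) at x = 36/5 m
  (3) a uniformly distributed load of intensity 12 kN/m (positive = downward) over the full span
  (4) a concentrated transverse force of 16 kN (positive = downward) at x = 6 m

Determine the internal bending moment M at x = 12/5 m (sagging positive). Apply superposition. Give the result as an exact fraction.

Load 1 — triangular load w₀=-11 kN/m (0→w₀ over full span):
  M_1 = w₀Lx/6 - w₀x³/(6L) = (-11)·12·(12/5)/6 - (-11)·(12/5)³/(6·12) = -6336/125 kN·m
Load 2 — point force P=-15 kN at a=36/5 m (b=L-a=24/5):
  M_2 = Pbx/L  [x≤a] = (-15)·(24/5)·(12/5)/12 = -72/5 kN·m
Load 3 — uniform load w=12 kN/m over full span:
  M_3 = wx(L-x)/2 = 12·(12/5)·(12-(12/5))/2 = 3456/25 kN·m
Load 4 — point force P=16 kN at a=6 m (b=L-a=6):
  M_4 = Pbx/L  [x≤a] = 16·6·(12/5)/12 = 96/5 kN·m
Superposition: M = Σ M_i = 11544/125 kN·m ≈ 92.352000 kN·m

M(12/5) = 11544/125 kN·m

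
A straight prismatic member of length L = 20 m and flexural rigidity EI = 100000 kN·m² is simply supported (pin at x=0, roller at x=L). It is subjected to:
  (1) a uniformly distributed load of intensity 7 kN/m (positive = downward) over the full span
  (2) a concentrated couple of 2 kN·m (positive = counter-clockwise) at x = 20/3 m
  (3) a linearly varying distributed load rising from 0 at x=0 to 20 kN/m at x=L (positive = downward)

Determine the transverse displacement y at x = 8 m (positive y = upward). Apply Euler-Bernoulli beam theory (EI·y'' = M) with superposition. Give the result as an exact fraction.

Load 1 — uniform load w=7 kN/m over full span:
  y_1 = -wx(L³-2Lx²+x³)/(24EI) = -7·8·(20³-2·20·8²+8³)/(24·100000) = -434/3125 m
Load 2 — applied couple M₀=2 kN·m at a=20/3 m (b=L-a=40/3):
  y_2 = (M₀x³/(6L)-M₀(x-a)²/2+C₁x)/EI  [x>a] with C₁=M₀(3b²-L²)/(6L)=20/9 = (2·8³/(6·20)-2·(8-(20/3))²/2+(20/9)·8)/100000 = 23/93750 m
Load 3 — triangular load w₀=20 kN/m (0→w₀ over full span):
  y_3 = -w₀x(7L⁴-10L²x²+3x⁴)/(360LEI) = -20·8·(7·20⁴-10·20²·8²+3·8⁴)/(360·20·100000) = -9128/46875 m
Superposition: y = Σ y_i = -31253/93750 m ≈ -0.333365 m

y(8) = -31253/93750 m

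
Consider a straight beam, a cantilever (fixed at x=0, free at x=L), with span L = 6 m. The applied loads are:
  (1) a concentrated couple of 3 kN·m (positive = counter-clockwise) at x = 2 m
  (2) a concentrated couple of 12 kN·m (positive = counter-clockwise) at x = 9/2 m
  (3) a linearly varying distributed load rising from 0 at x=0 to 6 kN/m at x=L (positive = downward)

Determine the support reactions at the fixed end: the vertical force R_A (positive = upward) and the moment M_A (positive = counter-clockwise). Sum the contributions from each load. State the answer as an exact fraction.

Load 1 — applied couple M₀=3 kN·m at a=2 m (b=L-a=4):
  R_A = 0 kN
  M_A = -M₀ = -3 kN·m
Load 2 — applied couple M₀=12 kN·m at a=9/2 m (b=L-a=3/2):
  R_A = 0 kN
  M_A = -M₀ = -12 kN·m
Load 3 — triangular load w₀=6 kN/m (0→w₀ over full span):
  R_A = w₀L/2 = 6·6/2 = 18 kN
  M_A = w₀L²/3 = 6·6²/3 = 72 kN·m
Superposition: R_A = 18 kN, M_A = 57 kN·m

R_A = 18 kN, M_A = 57 kN·m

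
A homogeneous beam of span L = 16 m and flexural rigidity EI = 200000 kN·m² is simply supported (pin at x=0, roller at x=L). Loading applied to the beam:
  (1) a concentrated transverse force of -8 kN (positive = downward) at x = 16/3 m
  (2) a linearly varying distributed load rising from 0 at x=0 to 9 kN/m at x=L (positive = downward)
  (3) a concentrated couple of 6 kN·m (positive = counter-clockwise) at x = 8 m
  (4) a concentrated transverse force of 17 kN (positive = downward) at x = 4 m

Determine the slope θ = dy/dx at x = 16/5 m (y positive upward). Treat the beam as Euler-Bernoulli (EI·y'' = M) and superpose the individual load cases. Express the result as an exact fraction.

Load 1 — point force P=-8 kN at a=16/3 m (b=L-a=32/3):
  θ_1 = -Pb(L²-b²-3x²)/(6LEI)  [x≤a] = -(-8)·(32/3)·(16²-(32/3)²-3·(16/5)²)/(6·16·200000) = 3136/6328125 rad
Load 2 — triangular load w₀=9 kN/m (0→w₀ over full span):
  θ_2 = -w₀(7L⁴-30L²x²+15x⁴)/(360LEI) = -9·(7·16⁴-30·16²·(16/5)²+15·(16/5)⁴)/(360·16·200000) = -5824/1953125 rad
Load 3 — applied couple M₀=6 kN·m at a=8 m (b=L-a=8):
  θ_3 = (M₀x²/(2L)+C₁)/EI  [x≤a] with C₁=M₀(3b²-L²)/(6L)=-4 = (6·(16/5)²/(2·16)+(-4))/200000 = -13/1250000 rad
Load 4 — point force P=17 kN at a=4 m (b=L-a=12):
  θ_4 = -Pb(L²-b²-3x²)/(6LEI)  [x≤a] = -17·12·(16²-12²-3·(16/5)²)/(6·16·200000) = -2159/2500000 rad
Superposition: θ = Σ θ_i = -17011633/5062500000 rad ≈ -0.003360 rad

θ(16/5) = -17011633/5062500000 rad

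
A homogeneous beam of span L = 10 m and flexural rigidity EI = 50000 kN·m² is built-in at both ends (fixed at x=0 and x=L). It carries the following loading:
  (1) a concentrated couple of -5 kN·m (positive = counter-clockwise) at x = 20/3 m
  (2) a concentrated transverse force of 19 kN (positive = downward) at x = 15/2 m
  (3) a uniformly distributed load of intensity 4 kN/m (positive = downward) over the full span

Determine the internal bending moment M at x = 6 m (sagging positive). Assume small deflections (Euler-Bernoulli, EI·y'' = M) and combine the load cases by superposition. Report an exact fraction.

M(6) = 2039/96 kN·m

Load 1 — applied couple M₀=-5 kN·m at a=20/3 m (b=L-a=10/3):
  M_1 = R_Ax - M_A  [x≤a] with R_A=-2/3, M_A=-5/3 = (-2/3)·6 - (-5/3) = -7/3 kN·m
Load 2 — point force P=19 kN at a=15/2 m (b=L-a=5/2):
  M_2 = Pb²(3a+b)x/L³ - Pab²/L²  [x≤a] = 19·(5/2)²·(3·(15/2)+(5/2))·6/10³ - 19·(15/2)·(5/2)²/10² = 285/32 kN·m
Load 3 — uniform load w=4 kN/m over full span:
  M_3 = wLx/2 - wL²/12 - wx²/2 = 4·10·6/2 - 4·10²/12 - 4·6²/2 = 44/3 kN·m
Superposition: M = Σ M_i = 2039/96 kN·m ≈ 21.239583 kN·m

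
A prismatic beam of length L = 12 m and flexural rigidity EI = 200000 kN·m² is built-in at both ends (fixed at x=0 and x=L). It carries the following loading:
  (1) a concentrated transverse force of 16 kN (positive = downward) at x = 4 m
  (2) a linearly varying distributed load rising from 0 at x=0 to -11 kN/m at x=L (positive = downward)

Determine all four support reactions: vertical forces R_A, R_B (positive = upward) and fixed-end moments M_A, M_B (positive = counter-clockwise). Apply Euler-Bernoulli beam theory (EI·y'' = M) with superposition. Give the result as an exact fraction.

R_A = -1073/135 kN, M_A = -1096/45 kN·m, R_B = -5677/135 kN, M_B = 2924/45 kN·m

Load 1 — point force P=16 kN at a=4 m (b=L-a=8):
  R_A = Pb²(3a+b)/L³ = 16·8²·(3·4+8)/12³ = 320/27 kN
  M_A = Pab²/L² = 16·4·8²/12² = 256/9 kN·m
  R_B = Pa²(a+3b)/L³ = 16·4²·(4+3·8)/12³ = 112/27 kN
  M_B = -Pa²b/L² = -16·4²·8/12² = -128/9 kN·m
Load 2 — triangular load w₀=-11 kN/m (0→w₀ over full span):
  R_A = 3w₀L/20 = 3·(-11)·12/20 = -99/5 kN
  M_A = w₀L²/30 = (-11)·12²/30 = -264/5 kN·m
  R_B = 7w₀L/20 = 7·(-11)·12/20 = -231/5 kN
  M_B = -w₀L²/20 = -(-11)·12²/20 = 396/5 kN·m
Superposition: R_A = -1073/135 kN, M_A = -1096/45 kN·m, R_B = -5677/135 kN, M_B = 2924/45 kN·m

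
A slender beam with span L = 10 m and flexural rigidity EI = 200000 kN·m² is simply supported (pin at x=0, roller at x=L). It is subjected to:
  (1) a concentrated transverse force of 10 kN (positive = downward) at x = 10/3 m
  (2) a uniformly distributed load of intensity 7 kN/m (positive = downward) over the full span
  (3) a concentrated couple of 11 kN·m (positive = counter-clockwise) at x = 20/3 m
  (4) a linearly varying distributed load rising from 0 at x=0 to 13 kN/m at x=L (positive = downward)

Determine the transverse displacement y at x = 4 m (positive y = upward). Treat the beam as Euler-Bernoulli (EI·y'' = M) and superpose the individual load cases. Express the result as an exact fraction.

Load 1 — point force P=10 kN at a=10/3 m (b=L-a=20/3):
  y_1 = -Pa(L-x)(2Lx-a²-x²)/(6LEI)  [x>a] = -10·(10/3)·(10-4)·(2·10·4-(10/3)²-4²)/(6·10·200000) = -119/135000 m
Load 2 — uniform load w=7 kN/m over full span:
  y_2 = -wx(L³-2Lx²+x³)/(24EI) = -7·4·(10³-2·10·4²+4³)/(24·200000) = -217/50000 m
Load 3 — applied couple M₀=11 kN·m at a=20/3 m (b=L-a=10/3):
  y_3 = (M₀x³/(6L)+C₁x)/EI  [x≤a] with C₁=M₀(3b²-L²)/(6L)=-110/9 = (11·4³/(6·10)+(-110/9)·4)/200000 = -209/1125000 m
Load 4 — triangular load w₀=13 kN/m (0→w₀ over full span):
  y_4 = -w₀x(7L⁴-10L²x²+3x⁴)/(360LEI) = -13·4·(7·10⁴-10·10²·4²+3·4⁴)/(360·10·200000) = -14833/3750000 m
Superposition: y = Σ y_i = -39499/4218750 m ≈ -0.009363 m

y(4) = -39499/4218750 m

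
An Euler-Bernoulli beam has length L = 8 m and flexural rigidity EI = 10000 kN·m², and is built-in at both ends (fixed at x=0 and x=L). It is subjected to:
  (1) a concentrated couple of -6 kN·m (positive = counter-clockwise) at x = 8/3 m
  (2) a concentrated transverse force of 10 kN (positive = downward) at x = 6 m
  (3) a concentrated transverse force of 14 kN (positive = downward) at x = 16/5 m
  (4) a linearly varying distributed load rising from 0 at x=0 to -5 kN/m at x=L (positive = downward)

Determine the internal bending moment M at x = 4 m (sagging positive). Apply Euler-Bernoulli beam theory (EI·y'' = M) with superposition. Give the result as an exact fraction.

M(4) = 1019/150 kN·m

Load 1 — applied couple M₀=-6 kN·m at a=8/3 m (b=L-a=16/3):
  M_1 = R_Ax - M_A - M₀  [x>a] with R_A=-1, M_A=0 = (-1)·4 - 0 - (-6) = 2 kN·m
Load 2 — point force P=10 kN at a=6 m (b=L-a=2):
  M_2 = Pb²(3a+b)x/L³ - Pab²/L²  [x≤a] = 10·2²·(3·6+2)·4/8³ - 10·6·2²/8² = 5/2 kN·m
Load 3 — point force P=14 kN at a=16/5 m (b=L-a=24/5):
  M_3 = Pa²(a+3b)(L-x)/L³ - Pa²b/L²  [x>a] = 14·(16/5)²·((16/5)+3·(24/5))·(8-4)/8³ - 14·(16/5)²·(24/5)/8² = 224/25 kN·m
Load 4 — triangular load w₀=-5 kN/m (0→w₀ over full span):
  M_4 = 3w₀Lx/20 - w₀L²/30 - w₀x³/(6L) = 3·(-5)·8·4/20 - (-5)·8²/30 - (-5)·4³/(6·8) = -20/3 kN·m
Superposition: M = Σ M_i = 1019/150 kN·m ≈ 6.793333 kN·m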